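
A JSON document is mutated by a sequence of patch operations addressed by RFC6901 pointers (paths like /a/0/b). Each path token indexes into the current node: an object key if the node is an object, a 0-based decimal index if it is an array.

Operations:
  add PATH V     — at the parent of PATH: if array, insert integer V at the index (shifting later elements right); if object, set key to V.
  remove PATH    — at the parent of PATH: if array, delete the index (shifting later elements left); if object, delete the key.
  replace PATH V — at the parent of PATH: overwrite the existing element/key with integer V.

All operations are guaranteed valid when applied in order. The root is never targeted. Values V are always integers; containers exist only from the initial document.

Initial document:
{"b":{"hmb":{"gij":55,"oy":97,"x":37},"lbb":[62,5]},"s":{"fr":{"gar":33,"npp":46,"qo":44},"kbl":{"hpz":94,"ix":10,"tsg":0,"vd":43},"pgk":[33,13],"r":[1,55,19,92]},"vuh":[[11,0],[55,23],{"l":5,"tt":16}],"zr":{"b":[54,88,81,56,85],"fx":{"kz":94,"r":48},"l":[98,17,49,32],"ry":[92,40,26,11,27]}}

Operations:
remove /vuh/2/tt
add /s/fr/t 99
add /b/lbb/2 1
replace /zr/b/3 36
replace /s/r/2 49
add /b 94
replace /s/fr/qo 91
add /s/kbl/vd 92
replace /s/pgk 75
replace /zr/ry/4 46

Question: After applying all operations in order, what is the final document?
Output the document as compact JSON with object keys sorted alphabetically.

After op 1 (remove /vuh/2/tt): {"b":{"hmb":{"gij":55,"oy":97,"x":37},"lbb":[62,5]},"s":{"fr":{"gar":33,"npp":46,"qo":44},"kbl":{"hpz":94,"ix":10,"tsg":0,"vd":43},"pgk":[33,13],"r":[1,55,19,92]},"vuh":[[11,0],[55,23],{"l":5}],"zr":{"b":[54,88,81,56,85],"fx":{"kz":94,"r":48},"l":[98,17,49,32],"ry":[92,40,26,11,27]}}
After op 2 (add /s/fr/t 99): {"b":{"hmb":{"gij":55,"oy":97,"x":37},"lbb":[62,5]},"s":{"fr":{"gar":33,"npp":46,"qo":44,"t":99},"kbl":{"hpz":94,"ix":10,"tsg":0,"vd":43},"pgk":[33,13],"r":[1,55,19,92]},"vuh":[[11,0],[55,23],{"l":5}],"zr":{"b":[54,88,81,56,85],"fx":{"kz":94,"r":48},"l":[98,17,49,32],"ry":[92,40,26,11,27]}}
After op 3 (add /b/lbb/2 1): {"b":{"hmb":{"gij":55,"oy":97,"x":37},"lbb":[62,5,1]},"s":{"fr":{"gar":33,"npp":46,"qo":44,"t":99},"kbl":{"hpz":94,"ix":10,"tsg":0,"vd":43},"pgk":[33,13],"r":[1,55,19,92]},"vuh":[[11,0],[55,23],{"l":5}],"zr":{"b":[54,88,81,56,85],"fx":{"kz":94,"r":48},"l":[98,17,49,32],"ry":[92,40,26,11,27]}}
After op 4 (replace /zr/b/3 36): {"b":{"hmb":{"gij":55,"oy":97,"x":37},"lbb":[62,5,1]},"s":{"fr":{"gar":33,"npp":46,"qo":44,"t":99},"kbl":{"hpz":94,"ix":10,"tsg":0,"vd":43},"pgk":[33,13],"r":[1,55,19,92]},"vuh":[[11,0],[55,23],{"l":5}],"zr":{"b":[54,88,81,36,85],"fx":{"kz":94,"r":48},"l":[98,17,49,32],"ry":[92,40,26,11,27]}}
After op 5 (replace /s/r/2 49): {"b":{"hmb":{"gij":55,"oy":97,"x":37},"lbb":[62,5,1]},"s":{"fr":{"gar":33,"npp":46,"qo":44,"t":99},"kbl":{"hpz":94,"ix":10,"tsg":0,"vd":43},"pgk":[33,13],"r":[1,55,49,92]},"vuh":[[11,0],[55,23],{"l":5}],"zr":{"b":[54,88,81,36,85],"fx":{"kz":94,"r":48},"l":[98,17,49,32],"ry":[92,40,26,11,27]}}
After op 6 (add /b 94): {"b":94,"s":{"fr":{"gar":33,"npp":46,"qo":44,"t":99},"kbl":{"hpz":94,"ix":10,"tsg":0,"vd":43},"pgk":[33,13],"r":[1,55,49,92]},"vuh":[[11,0],[55,23],{"l":5}],"zr":{"b":[54,88,81,36,85],"fx":{"kz":94,"r":48},"l":[98,17,49,32],"ry":[92,40,26,11,27]}}
After op 7 (replace /s/fr/qo 91): {"b":94,"s":{"fr":{"gar":33,"npp":46,"qo":91,"t":99},"kbl":{"hpz":94,"ix":10,"tsg":0,"vd":43},"pgk":[33,13],"r":[1,55,49,92]},"vuh":[[11,0],[55,23],{"l":5}],"zr":{"b":[54,88,81,36,85],"fx":{"kz":94,"r":48},"l":[98,17,49,32],"ry":[92,40,26,11,27]}}
After op 8 (add /s/kbl/vd 92): {"b":94,"s":{"fr":{"gar":33,"npp":46,"qo":91,"t":99},"kbl":{"hpz":94,"ix":10,"tsg":0,"vd":92},"pgk":[33,13],"r":[1,55,49,92]},"vuh":[[11,0],[55,23],{"l":5}],"zr":{"b":[54,88,81,36,85],"fx":{"kz":94,"r":48},"l":[98,17,49,32],"ry":[92,40,26,11,27]}}
After op 9 (replace /s/pgk 75): {"b":94,"s":{"fr":{"gar":33,"npp":46,"qo":91,"t":99},"kbl":{"hpz":94,"ix":10,"tsg":0,"vd":92},"pgk":75,"r":[1,55,49,92]},"vuh":[[11,0],[55,23],{"l":5}],"zr":{"b":[54,88,81,36,85],"fx":{"kz":94,"r":48},"l":[98,17,49,32],"ry":[92,40,26,11,27]}}
After op 10 (replace /zr/ry/4 46): {"b":94,"s":{"fr":{"gar":33,"npp":46,"qo":91,"t":99},"kbl":{"hpz":94,"ix":10,"tsg":0,"vd":92},"pgk":75,"r":[1,55,49,92]},"vuh":[[11,0],[55,23],{"l":5}],"zr":{"b":[54,88,81,36,85],"fx":{"kz":94,"r":48},"l":[98,17,49,32],"ry":[92,40,26,11,46]}}

Answer: {"b":94,"s":{"fr":{"gar":33,"npp":46,"qo":91,"t":99},"kbl":{"hpz":94,"ix":10,"tsg":0,"vd":92},"pgk":75,"r":[1,55,49,92]},"vuh":[[11,0],[55,23],{"l":5}],"zr":{"b":[54,88,81,36,85],"fx":{"kz":94,"r":48},"l":[98,17,49,32],"ry":[92,40,26,11,46]}}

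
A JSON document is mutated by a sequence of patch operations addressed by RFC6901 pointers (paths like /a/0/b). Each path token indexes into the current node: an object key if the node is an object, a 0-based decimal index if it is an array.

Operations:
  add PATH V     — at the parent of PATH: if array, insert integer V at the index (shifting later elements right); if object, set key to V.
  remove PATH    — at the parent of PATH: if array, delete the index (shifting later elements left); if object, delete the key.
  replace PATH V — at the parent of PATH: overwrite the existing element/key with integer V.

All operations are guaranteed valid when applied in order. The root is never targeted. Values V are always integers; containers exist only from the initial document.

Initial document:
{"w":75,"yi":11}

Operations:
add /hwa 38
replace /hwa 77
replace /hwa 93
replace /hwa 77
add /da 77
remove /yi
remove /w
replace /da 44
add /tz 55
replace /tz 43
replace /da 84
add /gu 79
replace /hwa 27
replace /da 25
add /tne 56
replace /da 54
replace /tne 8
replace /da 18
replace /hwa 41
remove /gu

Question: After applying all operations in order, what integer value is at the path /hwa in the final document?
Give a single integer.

Answer: 41

Derivation:
After op 1 (add /hwa 38): {"hwa":38,"w":75,"yi":11}
After op 2 (replace /hwa 77): {"hwa":77,"w":75,"yi":11}
After op 3 (replace /hwa 93): {"hwa":93,"w":75,"yi":11}
After op 4 (replace /hwa 77): {"hwa":77,"w":75,"yi":11}
After op 5 (add /da 77): {"da":77,"hwa":77,"w":75,"yi":11}
After op 6 (remove /yi): {"da":77,"hwa":77,"w":75}
After op 7 (remove /w): {"da":77,"hwa":77}
After op 8 (replace /da 44): {"da":44,"hwa":77}
After op 9 (add /tz 55): {"da":44,"hwa":77,"tz":55}
After op 10 (replace /tz 43): {"da":44,"hwa":77,"tz":43}
After op 11 (replace /da 84): {"da":84,"hwa":77,"tz":43}
After op 12 (add /gu 79): {"da":84,"gu":79,"hwa":77,"tz":43}
After op 13 (replace /hwa 27): {"da":84,"gu":79,"hwa":27,"tz":43}
After op 14 (replace /da 25): {"da":25,"gu":79,"hwa":27,"tz":43}
After op 15 (add /tne 56): {"da":25,"gu":79,"hwa":27,"tne":56,"tz":43}
After op 16 (replace /da 54): {"da":54,"gu":79,"hwa":27,"tne":56,"tz":43}
After op 17 (replace /tne 8): {"da":54,"gu":79,"hwa":27,"tne":8,"tz":43}
After op 18 (replace /da 18): {"da":18,"gu":79,"hwa":27,"tne":8,"tz":43}
After op 19 (replace /hwa 41): {"da":18,"gu":79,"hwa":41,"tne":8,"tz":43}
After op 20 (remove /gu): {"da":18,"hwa":41,"tne":8,"tz":43}
Value at /hwa: 41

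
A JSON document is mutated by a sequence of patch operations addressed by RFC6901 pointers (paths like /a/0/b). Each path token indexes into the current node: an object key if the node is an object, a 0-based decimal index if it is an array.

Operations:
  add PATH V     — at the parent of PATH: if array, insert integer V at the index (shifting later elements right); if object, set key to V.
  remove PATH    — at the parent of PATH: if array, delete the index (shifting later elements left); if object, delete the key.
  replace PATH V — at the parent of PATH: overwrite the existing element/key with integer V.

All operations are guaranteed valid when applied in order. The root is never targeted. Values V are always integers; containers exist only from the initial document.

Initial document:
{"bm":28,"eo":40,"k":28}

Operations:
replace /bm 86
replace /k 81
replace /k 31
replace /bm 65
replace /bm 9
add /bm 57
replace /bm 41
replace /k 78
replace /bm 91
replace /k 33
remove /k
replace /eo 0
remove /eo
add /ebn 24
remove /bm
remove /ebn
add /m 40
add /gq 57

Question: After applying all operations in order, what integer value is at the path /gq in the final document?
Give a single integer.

Answer: 57

Derivation:
After op 1 (replace /bm 86): {"bm":86,"eo":40,"k":28}
After op 2 (replace /k 81): {"bm":86,"eo":40,"k":81}
After op 3 (replace /k 31): {"bm":86,"eo":40,"k":31}
After op 4 (replace /bm 65): {"bm":65,"eo":40,"k":31}
After op 5 (replace /bm 9): {"bm":9,"eo":40,"k":31}
After op 6 (add /bm 57): {"bm":57,"eo":40,"k":31}
After op 7 (replace /bm 41): {"bm":41,"eo":40,"k":31}
After op 8 (replace /k 78): {"bm":41,"eo":40,"k":78}
After op 9 (replace /bm 91): {"bm":91,"eo":40,"k":78}
After op 10 (replace /k 33): {"bm":91,"eo":40,"k":33}
After op 11 (remove /k): {"bm":91,"eo":40}
After op 12 (replace /eo 0): {"bm":91,"eo":0}
After op 13 (remove /eo): {"bm":91}
After op 14 (add /ebn 24): {"bm":91,"ebn":24}
After op 15 (remove /bm): {"ebn":24}
After op 16 (remove /ebn): {}
After op 17 (add /m 40): {"m":40}
After op 18 (add /gq 57): {"gq":57,"m":40}
Value at /gq: 57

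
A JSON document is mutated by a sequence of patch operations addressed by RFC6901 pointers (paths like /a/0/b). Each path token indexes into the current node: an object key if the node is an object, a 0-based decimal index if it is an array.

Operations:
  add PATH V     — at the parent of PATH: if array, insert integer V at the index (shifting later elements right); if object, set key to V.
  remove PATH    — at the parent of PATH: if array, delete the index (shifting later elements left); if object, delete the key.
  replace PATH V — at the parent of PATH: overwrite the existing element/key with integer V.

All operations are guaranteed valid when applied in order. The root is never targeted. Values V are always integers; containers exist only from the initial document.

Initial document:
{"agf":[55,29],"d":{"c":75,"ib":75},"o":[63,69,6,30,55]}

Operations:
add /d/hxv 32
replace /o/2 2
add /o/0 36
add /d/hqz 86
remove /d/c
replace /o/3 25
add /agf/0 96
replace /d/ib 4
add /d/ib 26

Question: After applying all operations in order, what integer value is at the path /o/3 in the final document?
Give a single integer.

Answer: 25

Derivation:
After op 1 (add /d/hxv 32): {"agf":[55,29],"d":{"c":75,"hxv":32,"ib":75},"o":[63,69,6,30,55]}
After op 2 (replace /o/2 2): {"agf":[55,29],"d":{"c":75,"hxv":32,"ib":75},"o":[63,69,2,30,55]}
After op 3 (add /o/0 36): {"agf":[55,29],"d":{"c":75,"hxv":32,"ib":75},"o":[36,63,69,2,30,55]}
After op 4 (add /d/hqz 86): {"agf":[55,29],"d":{"c":75,"hqz":86,"hxv":32,"ib":75},"o":[36,63,69,2,30,55]}
After op 5 (remove /d/c): {"agf":[55,29],"d":{"hqz":86,"hxv":32,"ib":75},"o":[36,63,69,2,30,55]}
After op 6 (replace /o/3 25): {"agf":[55,29],"d":{"hqz":86,"hxv":32,"ib":75},"o":[36,63,69,25,30,55]}
After op 7 (add /agf/0 96): {"agf":[96,55,29],"d":{"hqz":86,"hxv":32,"ib":75},"o":[36,63,69,25,30,55]}
After op 8 (replace /d/ib 4): {"agf":[96,55,29],"d":{"hqz":86,"hxv":32,"ib":4},"o":[36,63,69,25,30,55]}
After op 9 (add /d/ib 26): {"agf":[96,55,29],"d":{"hqz":86,"hxv":32,"ib":26},"o":[36,63,69,25,30,55]}
Value at /o/3: 25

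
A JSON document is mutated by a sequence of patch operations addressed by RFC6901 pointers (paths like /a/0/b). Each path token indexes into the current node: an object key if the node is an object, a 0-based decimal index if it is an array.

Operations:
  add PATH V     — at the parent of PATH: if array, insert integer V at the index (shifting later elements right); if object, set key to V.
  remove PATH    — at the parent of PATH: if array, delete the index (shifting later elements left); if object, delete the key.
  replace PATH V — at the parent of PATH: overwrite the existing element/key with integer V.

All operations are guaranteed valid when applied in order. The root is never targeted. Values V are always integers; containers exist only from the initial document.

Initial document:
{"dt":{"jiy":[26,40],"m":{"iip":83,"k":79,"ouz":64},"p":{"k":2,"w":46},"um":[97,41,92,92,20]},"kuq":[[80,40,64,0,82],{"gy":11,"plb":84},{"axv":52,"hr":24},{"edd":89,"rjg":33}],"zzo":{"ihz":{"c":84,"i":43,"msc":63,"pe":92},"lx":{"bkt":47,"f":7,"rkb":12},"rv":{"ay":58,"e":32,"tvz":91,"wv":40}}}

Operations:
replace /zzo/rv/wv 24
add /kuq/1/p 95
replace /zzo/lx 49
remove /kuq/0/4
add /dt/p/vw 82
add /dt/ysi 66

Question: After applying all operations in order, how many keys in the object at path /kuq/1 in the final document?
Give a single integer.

After op 1 (replace /zzo/rv/wv 24): {"dt":{"jiy":[26,40],"m":{"iip":83,"k":79,"ouz":64},"p":{"k":2,"w":46},"um":[97,41,92,92,20]},"kuq":[[80,40,64,0,82],{"gy":11,"plb":84},{"axv":52,"hr":24},{"edd":89,"rjg":33}],"zzo":{"ihz":{"c":84,"i":43,"msc":63,"pe":92},"lx":{"bkt":47,"f":7,"rkb":12},"rv":{"ay":58,"e":32,"tvz":91,"wv":24}}}
After op 2 (add /kuq/1/p 95): {"dt":{"jiy":[26,40],"m":{"iip":83,"k":79,"ouz":64},"p":{"k":2,"w":46},"um":[97,41,92,92,20]},"kuq":[[80,40,64,0,82],{"gy":11,"p":95,"plb":84},{"axv":52,"hr":24},{"edd":89,"rjg":33}],"zzo":{"ihz":{"c":84,"i":43,"msc":63,"pe":92},"lx":{"bkt":47,"f":7,"rkb":12},"rv":{"ay":58,"e":32,"tvz":91,"wv":24}}}
After op 3 (replace /zzo/lx 49): {"dt":{"jiy":[26,40],"m":{"iip":83,"k":79,"ouz":64},"p":{"k":2,"w":46},"um":[97,41,92,92,20]},"kuq":[[80,40,64,0,82],{"gy":11,"p":95,"plb":84},{"axv":52,"hr":24},{"edd":89,"rjg":33}],"zzo":{"ihz":{"c":84,"i":43,"msc":63,"pe":92},"lx":49,"rv":{"ay":58,"e":32,"tvz":91,"wv":24}}}
After op 4 (remove /kuq/0/4): {"dt":{"jiy":[26,40],"m":{"iip":83,"k":79,"ouz":64},"p":{"k":2,"w":46},"um":[97,41,92,92,20]},"kuq":[[80,40,64,0],{"gy":11,"p":95,"plb":84},{"axv":52,"hr":24},{"edd":89,"rjg":33}],"zzo":{"ihz":{"c":84,"i":43,"msc":63,"pe":92},"lx":49,"rv":{"ay":58,"e":32,"tvz":91,"wv":24}}}
After op 5 (add /dt/p/vw 82): {"dt":{"jiy":[26,40],"m":{"iip":83,"k":79,"ouz":64},"p":{"k":2,"vw":82,"w":46},"um":[97,41,92,92,20]},"kuq":[[80,40,64,0],{"gy":11,"p":95,"plb":84},{"axv":52,"hr":24},{"edd":89,"rjg":33}],"zzo":{"ihz":{"c":84,"i":43,"msc":63,"pe":92},"lx":49,"rv":{"ay":58,"e":32,"tvz":91,"wv":24}}}
After op 6 (add /dt/ysi 66): {"dt":{"jiy":[26,40],"m":{"iip":83,"k":79,"ouz":64},"p":{"k":2,"vw":82,"w":46},"um":[97,41,92,92,20],"ysi":66},"kuq":[[80,40,64,0],{"gy":11,"p":95,"plb":84},{"axv":52,"hr":24},{"edd":89,"rjg":33}],"zzo":{"ihz":{"c":84,"i":43,"msc":63,"pe":92},"lx":49,"rv":{"ay":58,"e":32,"tvz":91,"wv":24}}}
Size at path /kuq/1: 3

Answer: 3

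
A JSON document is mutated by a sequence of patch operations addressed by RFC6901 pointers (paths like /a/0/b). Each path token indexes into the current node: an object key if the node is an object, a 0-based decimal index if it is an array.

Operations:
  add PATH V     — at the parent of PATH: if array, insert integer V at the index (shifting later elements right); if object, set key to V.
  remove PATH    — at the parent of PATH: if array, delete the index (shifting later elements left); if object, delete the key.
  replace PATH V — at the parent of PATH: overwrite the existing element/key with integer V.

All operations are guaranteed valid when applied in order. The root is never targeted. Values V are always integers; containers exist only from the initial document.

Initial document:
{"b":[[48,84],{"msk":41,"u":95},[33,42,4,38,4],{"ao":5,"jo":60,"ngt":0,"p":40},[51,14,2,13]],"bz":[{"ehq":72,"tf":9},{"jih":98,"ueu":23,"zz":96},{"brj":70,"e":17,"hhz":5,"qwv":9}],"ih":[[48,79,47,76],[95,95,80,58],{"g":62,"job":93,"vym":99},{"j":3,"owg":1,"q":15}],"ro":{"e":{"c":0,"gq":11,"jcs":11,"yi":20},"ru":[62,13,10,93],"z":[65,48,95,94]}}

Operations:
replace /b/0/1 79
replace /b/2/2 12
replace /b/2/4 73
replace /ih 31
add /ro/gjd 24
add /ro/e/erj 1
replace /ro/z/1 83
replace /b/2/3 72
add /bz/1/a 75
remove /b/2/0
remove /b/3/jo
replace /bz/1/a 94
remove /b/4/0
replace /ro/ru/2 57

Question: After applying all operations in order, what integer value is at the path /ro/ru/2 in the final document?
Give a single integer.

Answer: 57

Derivation:
After op 1 (replace /b/0/1 79): {"b":[[48,79],{"msk":41,"u":95},[33,42,4,38,4],{"ao":5,"jo":60,"ngt":0,"p":40},[51,14,2,13]],"bz":[{"ehq":72,"tf":9},{"jih":98,"ueu":23,"zz":96},{"brj":70,"e":17,"hhz":5,"qwv":9}],"ih":[[48,79,47,76],[95,95,80,58],{"g":62,"job":93,"vym":99},{"j":3,"owg":1,"q":15}],"ro":{"e":{"c":0,"gq":11,"jcs":11,"yi":20},"ru":[62,13,10,93],"z":[65,48,95,94]}}
After op 2 (replace /b/2/2 12): {"b":[[48,79],{"msk":41,"u":95},[33,42,12,38,4],{"ao":5,"jo":60,"ngt":0,"p":40},[51,14,2,13]],"bz":[{"ehq":72,"tf":9},{"jih":98,"ueu":23,"zz":96},{"brj":70,"e":17,"hhz":5,"qwv":9}],"ih":[[48,79,47,76],[95,95,80,58],{"g":62,"job":93,"vym":99},{"j":3,"owg":1,"q":15}],"ro":{"e":{"c":0,"gq":11,"jcs":11,"yi":20},"ru":[62,13,10,93],"z":[65,48,95,94]}}
After op 3 (replace /b/2/4 73): {"b":[[48,79],{"msk":41,"u":95},[33,42,12,38,73],{"ao":5,"jo":60,"ngt":0,"p":40},[51,14,2,13]],"bz":[{"ehq":72,"tf":9},{"jih":98,"ueu":23,"zz":96},{"brj":70,"e":17,"hhz":5,"qwv":9}],"ih":[[48,79,47,76],[95,95,80,58],{"g":62,"job":93,"vym":99},{"j":3,"owg":1,"q":15}],"ro":{"e":{"c":0,"gq":11,"jcs":11,"yi":20},"ru":[62,13,10,93],"z":[65,48,95,94]}}
After op 4 (replace /ih 31): {"b":[[48,79],{"msk":41,"u":95},[33,42,12,38,73],{"ao":5,"jo":60,"ngt":0,"p":40},[51,14,2,13]],"bz":[{"ehq":72,"tf":9},{"jih":98,"ueu":23,"zz":96},{"brj":70,"e":17,"hhz":5,"qwv":9}],"ih":31,"ro":{"e":{"c":0,"gq":11,"jcs":11,"yi":20},"ru":[62,13,10,93],"z":[65,48,95,94]}}
After op 5 (add /ro/gjd 24): {"b":[[48,79],{"msk":41,"u":95},[33,42,12,38,73],{"ao":5,"jo":60,"ngt":0,"p":40},[51,14,2,13]],"bz":[{"ehq":72,"tf":9},{"jih":98,"ueu":23,"zz":96},{"brj":70,"e":17,"hhz":5,"qwv":9}],"ih":31,"ro":{"e":{"c":0,"gq":11,"jcs":11,"yi":20},"gjd":24,"ru":[62,13,10,93],"z":[65,48,95,94]}}
After op 6 (add /ro/e/erj 1): {"b":[[48,79],{"msk":41,"u":95},[33,42,12,38,73],{"ao":5,"jo":60,"ngt":0,"p":40},[51,14,2,13]],"bz":[{"ehq":72,"tf":9},{"jih":98,"ueu":23,"zz":96},{"brj":70,"e":17,"hhz":5,"qwv":9}],"ih":31,"ro":{"e":{"c":0,"erj":1,"gq":11,"jcs":11,"yi":20},"gjd":24,"ru":[62,13,10,93],"z":[65,48,95,94]}}
After op 7 (replace /ro/z/1 83): {"b":[[48,79],{"msk":41,"u":95},[33,42,12,38,73],{"ao":5,"jo":60,"ngt":0,"p":40},[51,14,2,13]],"bz":[{"ehq":72,"tf":9},{"jih":98,"ueu":23,"zz":96},{"brj":70,"e":17,"hhz":5,"qwv":9}],"ih":31,"ro":{"e":{"c":0,"erj":1,"gq":11,"jcs":11,"yi":20},"gjd":24,"ru":[62,13,10,93],"z":[65,83,95,94]}}
After op 8 (replace /b/2/3 72): {"b":[[48,79],{"msk":41,"u":95},[33,42,12,72,73],{"ao":5,"jo":60,"ngt":0,"p":40},[51,14,2,13]],"bz":[{"ehq":72,"tf":9},{"jih":98,"ueu":23,"zz":96},{"brj":70,"e":17,"hhz":5,"qwv":9}],"ih":31,"ro":{"e":{"c":0,"erj":1,"gq":11,"jcs":11,"yi":20},"gjd":24,"ru":[62,13,10,93],"z":[65,83,95,94]}}
After op 9 (add /bz/1/a 75): {"b":[[48,79],{"msk":41,"u":95},[33,42,12,72,73],{"ao":5,"jo":60,"ngt":0,"p":40},[51,14,2,13]],"bz":[{"ehq":72,"tf":9},{"a":75,"jih":98,"ueu":23,"zz":96},{"brj":70,"e":17,"hhz":5,"qwv":9}],"ih":31,"ro":{"e":{"c":0,"erj":1,"gq":11,"jcs":11,"yi":20},"gjd":24,"ru":[62,13,10,93],"z":[65,83,95,94]}}
After op 10 (remove /b/2/0): {"b":[[48,79],{"msk":41,"u":95},[42,12,72,73],{"ao":5,"jo":60,"ngt":0,"p":40},[51,14,2,13]],"bz":[{"ehq":72,"tf":9},{"a":75,"jih":98,"ueu":23,"zz":96},{"brj":70,"e":17,"hhz":5,"qwv":9}],"ih":31,"ro":{"e":{"c":0,"erj":1,"gq":11,"jcs":11,"yi":20},"gjd":24,"ru":[62,13,10,93],"z":[65,83,95,94]}}
After op 11 (remove /b/3/jo): {"b":[[48,79],{"msk":41,"u":95},[42,12,72,73],{"ao":5,"ngt":0,"p":40},[51,14,2,13]],"bz":[{"ehq":72,"tf":9},{"a":75,"jih":98,"ueu":23,"zz":96},{"brj":70,"e":17,"hhz":5,"qwv":9}],"ih":31,"ro":{"e":{"c":0,"erj":1,"gq":11,"jcs":11,"yi":20},"gjd":24,"ru":[62,13,10,93],"z":[65,83,95,94]}}
After op 12 (replace /bz/1/a 94): {"b":[[48,79],{"msk":41,"u":95},[42,12,72,73],{"ao":5,"ngt":0,"p":40},[51,14,2,13]],"bz":[{"ehq":72,"tf":9},{"a":94,"jih":98,"ueu":23,"zz":96},{"brj":70,"e":17,"hhz":5,"qwv":9}],"ih":31,"ro":{"e":{"c":0,"erj":1,"gq":11,"jcs":11,"yi":20},"gjd":24,"ru":[62,13,10,93],"z":[65,83,95,94]}}
After op 13 (remove /b/4/0): {"b":[[48,79],{"msk":41,"u":95},[42,12,72,73],{"ao":5,"ngt":0,"p":40},[14,2,13]],"bz":[{"ehq":72,"tf":9},{"a":94,"jih":98,"ueu":23,"zz":96},{"brj":70,"e":17,"hhz":5,"qwv":9}],"ih":31,"ro":{"e":{"c":0,"erj":1,"gq":11,"jcs":11,"yi":20},"gjd":24,"ru":[62,13,10,93],"z":[65,83,95,94]}}
After op 14 (replace /ro/ru/2 57): {"b":[[48,79],{"msk":41,"u":95},[42,12,72,73],{"ao":5,"ngt":0,"p":40},[14,2,13]],"bz":[{"ehq":72,"tf":9},{"a":94,"jih":98,"ueu":23,"zz":96},{"brj":70,"e":17,"hhz":5,"qwv":9}],"ih":31,"ro":{"e":{"c":0,"erj":1,"gq":11,"jcs":11,"yi":20},"gjd":24,"ru":[62,13,57,93],"z":[65,83,95,94]}}
Value at /ro/ru/2: 57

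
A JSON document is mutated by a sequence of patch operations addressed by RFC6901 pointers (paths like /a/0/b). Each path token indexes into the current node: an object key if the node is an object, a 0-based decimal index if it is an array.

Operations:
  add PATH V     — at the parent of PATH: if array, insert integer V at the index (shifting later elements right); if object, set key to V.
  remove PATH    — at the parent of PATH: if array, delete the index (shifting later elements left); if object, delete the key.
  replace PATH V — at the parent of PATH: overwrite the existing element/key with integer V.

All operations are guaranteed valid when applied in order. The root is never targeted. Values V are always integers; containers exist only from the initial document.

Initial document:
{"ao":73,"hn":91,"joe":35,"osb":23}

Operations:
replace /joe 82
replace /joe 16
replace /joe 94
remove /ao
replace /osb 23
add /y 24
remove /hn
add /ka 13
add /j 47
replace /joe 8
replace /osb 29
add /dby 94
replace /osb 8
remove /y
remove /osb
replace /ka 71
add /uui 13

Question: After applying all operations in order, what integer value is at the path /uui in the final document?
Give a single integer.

After op 1 (replace /joe 82): {"ao":73,"hn":91,"joe":82,"osb":23}
After op 2 (replace /joe 16): {"ao":73,"hn":91,"joe":16,"osb":23}
After op 3 (replace /joe 94): {"ao":73,"hn":91,"joe":94,"osb":23}
After op 4 (remove /ao): {"hn":91,"joe":94,"osb":23}
After op 5 (replace /osb 23): {"hn":91,"joe":94,"osb":23}
After op 6 (add /y 24): {"hn":91,"joe":94,"osb":23,"y":24}
After op 7 (remove /hn): {"joe":94,"osb":23,"y":24}
After op 8 (add /ka 13): {"joe":94,"ka":13,"osb":23,"y":24}
After op 9 (add /j 47): {"j":47,"joe":94,"ka":13,"osb":23,"y":24}
After op 10 (replace /joe 8): {"j":47,"joe":8,"ka":13,"osb":23,"y":24}
After op 11 (replace /osb 29): {"j":47,"joe":8,"ka":13,"osb":29,"y":24}
After op 12 (add /dby 94): {"dby":94,"j":47,"joe":8,"ka":13,"osb":29,"y":24}
After op 13 (replace /osb 8): {"dby":94,"j":47,"joe":8,"ka":13,"osb":8,"y":24}
After op 14 (remove /y): {"dby":94,"j":47,"joe":8,"ka":13,"osb":8}
After op 15 (remove /osb): {"dby":94,"j":47,"joe":8,"ka":13}
After op 16 (replace /ka 71): {"dby":94,"j":47,"joe":8,"ka":71}
After op 17 (add /uui 13): {"dby":94,"j":47,"joe":8,"ka":71,"uui":13}
Value at /uui: 13

Answer: 13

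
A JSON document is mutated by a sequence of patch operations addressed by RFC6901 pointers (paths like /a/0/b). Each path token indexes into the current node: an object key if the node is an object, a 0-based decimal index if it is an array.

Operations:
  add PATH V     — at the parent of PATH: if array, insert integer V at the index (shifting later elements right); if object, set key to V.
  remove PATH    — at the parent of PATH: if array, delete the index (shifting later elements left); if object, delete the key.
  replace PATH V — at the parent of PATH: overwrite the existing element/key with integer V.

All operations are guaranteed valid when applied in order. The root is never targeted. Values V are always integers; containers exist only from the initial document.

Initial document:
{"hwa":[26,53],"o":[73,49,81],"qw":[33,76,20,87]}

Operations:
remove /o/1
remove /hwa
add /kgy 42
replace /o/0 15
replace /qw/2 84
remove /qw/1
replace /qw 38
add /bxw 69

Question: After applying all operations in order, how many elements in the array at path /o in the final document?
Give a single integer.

After op 1 (remove /o/1): {"hwa":[26,53],"o":[73,81],"qw":[33,76,20,87]}
After op 2 (remove /hwa): {"o":[73,81],"qw":[33,76,20,87]}
After op 3 (add /kgy 42): {"kgy":42,"o":[73,81],"qw":[33,76,20,87]}
After op 4 (replace /o/0 15): {"kgy":42,"o":[15,81],"qw":[33,76,20,87]}
After op 5 (replace /qw/2 84): {"kgy":42,"o":[15,81],"qw":[33,76,84,87]}
After op 6 (remove /qw/1): {"kgy":42,"o":[15,81],"qw":[33,84,87]}
After op 7 (replace /qw 38): {"kgy":42,"o":[15,81],"qw":38}
After op 8 (add /bxw 69): {"bxw":69,"kgy":42,"o":[15,81],"qw":38}
Size at path /o: 2

Answer: 2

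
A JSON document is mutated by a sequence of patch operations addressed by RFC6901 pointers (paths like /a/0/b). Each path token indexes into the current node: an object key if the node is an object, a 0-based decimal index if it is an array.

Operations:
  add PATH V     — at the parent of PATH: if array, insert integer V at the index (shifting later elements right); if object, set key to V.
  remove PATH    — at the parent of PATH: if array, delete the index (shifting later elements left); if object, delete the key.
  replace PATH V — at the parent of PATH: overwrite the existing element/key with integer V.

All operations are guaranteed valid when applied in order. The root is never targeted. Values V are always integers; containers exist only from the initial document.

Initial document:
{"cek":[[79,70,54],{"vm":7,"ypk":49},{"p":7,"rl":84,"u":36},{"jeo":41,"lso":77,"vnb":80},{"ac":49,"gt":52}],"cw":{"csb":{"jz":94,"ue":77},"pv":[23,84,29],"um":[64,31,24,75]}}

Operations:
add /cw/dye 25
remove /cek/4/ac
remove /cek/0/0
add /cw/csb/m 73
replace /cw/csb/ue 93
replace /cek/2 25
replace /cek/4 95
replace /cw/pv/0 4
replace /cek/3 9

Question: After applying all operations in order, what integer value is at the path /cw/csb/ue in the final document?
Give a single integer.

Answer: 93

Derivation:
After op 1 (add /cw/dye 25): {"cek":[[79,70,54],{"vm":7,"ypk":49},{"p":7,"rl":84,"u":36},{"jeo":41,"lso":77,"vnb":80},{"ac":49,"gt":52}],"cw":{"csb":{"jz":94,"ue":77},"dye":25,"pv":[23,84,29],"um":[64,31,24,75]}}
After op 2 (remove /cek/4/ac): {"cek":[[79,70,54],{"vm":7,"ypk":49},{"p":7,"rl":84,"u":36},{"jeo":41,"lso":77,"vnb":80},{"gt":52}],"cw":{"csb":{"jz":94,"ue":77},"dye":25,"pv":[23,84,29],"um":[64,31,24,75]}}
After op 3 (remove /cek/0/0): {"cek":[[70,54],{"vm":7,"ypk":49},{"p":7,"rl":84,"u":36},{"jeo":41,"lso":77,"vnb":80},{"gt":52}],"cw":{"csb":{"jz":94,"ue":77},"dye":25,"pv":[23,84,29],"um":[64,31,24,75]}}
After op 4 (add /cw/csb/m 73): {"cek":[[70,54],{"vm":7,"ypk":49},{"p":7,"rl":84,"u":36},{"jeo":41,"lso":77,"vnb":80},{"gt":52}],"cw":{"csb":{"jz":94,"m":73,"ue":77},"dye":25,"pv":[23,84,29],"um":[64,31,24,75]}}
After op 5 (replace /cw/csb/ue 93): {"cek":[[70,54],{"vm":7,"ypk":49},{"p":7,"rl":84,"u":36},{"jeo":41,"lso":77,"vnb":80},{"gt":52}],"cw":{"csb":{"jz":94,"m":73,"ue":93},"dye":25,"pv":[23,84,29],"um":[64,31,24,75]}}
After op 6 (replace /cek/2 25): {"cek":[[70,54],{"vm":7,"ypk":49},25,{"jeo":41,"lso":77,"vnb":80},{"gt":52}],"cw":{"csb":{"jz":94,"m":73,"ue":93},"dye":25,"pv":[23,84,29],"um":[64,31,24,75]}}
After op 7 (replace /cek/4 95): {"cek":[[70,54],{"vm":7,"ypk":49},25,{"jeo":41,"lso":77,"vnb":80},95],"cw":{"csb":{"jz":94,"m":73,"ue":93},"dye":25,"pv":[23,84,29],"um":[64,31,24,75]}}
After op 8 (replace /cw/pv/0 4): {"cek":[[70,54],{"vm":7,"ypk":49},25,{"jeo":41,"lso":77,"vnb":80},95],"cw":{"csb":{"jz":94,"m":73,"ue":93},"dye":25,"pv":[4,84,29],"um":[64,31,24,75]}}
After op 9 (replace /cek/3 9): {"cek":[[70,54],{"vm":7,"ypk":49},25,9,95],"cw":{"csb":{"jz":94,"m":73,"ue":93},"dye":25,"pv":[4,84,29],"um":[64,31,24,75]}}
Value at /cw/csb/ue: 93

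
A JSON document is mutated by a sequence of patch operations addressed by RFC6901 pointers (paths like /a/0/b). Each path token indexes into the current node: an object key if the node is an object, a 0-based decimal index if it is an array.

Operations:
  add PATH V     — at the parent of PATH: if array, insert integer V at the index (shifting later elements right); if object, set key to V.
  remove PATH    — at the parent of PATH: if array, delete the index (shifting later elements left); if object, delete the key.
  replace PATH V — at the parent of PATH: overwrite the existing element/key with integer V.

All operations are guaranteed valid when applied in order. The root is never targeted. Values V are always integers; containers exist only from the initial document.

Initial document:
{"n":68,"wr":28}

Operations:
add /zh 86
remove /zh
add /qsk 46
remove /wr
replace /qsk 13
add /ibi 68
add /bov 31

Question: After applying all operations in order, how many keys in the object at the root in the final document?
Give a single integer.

After op 1 (add /zh 86): {"n":68,"wr":28,"zh":86}
After op 2 (remove /zh): {"n":68,"wr":28}
After op 3 (add /qsk 46): {"n":68,"qsk":46,"wr":28}
After op 4 (remove /wr): {"n":68,"qsk":46}
After op 5 (replace /qsk 13): {"n":68,"qsk":13}
After op 6 (add /ibi 68): {"ibi":68,"n":68,"qsk":13}
After op 7 (add /bov 31): {"bov":31,"ibi":68,"n":68,"qsk":13}
Size at the root: 4

Answer: 4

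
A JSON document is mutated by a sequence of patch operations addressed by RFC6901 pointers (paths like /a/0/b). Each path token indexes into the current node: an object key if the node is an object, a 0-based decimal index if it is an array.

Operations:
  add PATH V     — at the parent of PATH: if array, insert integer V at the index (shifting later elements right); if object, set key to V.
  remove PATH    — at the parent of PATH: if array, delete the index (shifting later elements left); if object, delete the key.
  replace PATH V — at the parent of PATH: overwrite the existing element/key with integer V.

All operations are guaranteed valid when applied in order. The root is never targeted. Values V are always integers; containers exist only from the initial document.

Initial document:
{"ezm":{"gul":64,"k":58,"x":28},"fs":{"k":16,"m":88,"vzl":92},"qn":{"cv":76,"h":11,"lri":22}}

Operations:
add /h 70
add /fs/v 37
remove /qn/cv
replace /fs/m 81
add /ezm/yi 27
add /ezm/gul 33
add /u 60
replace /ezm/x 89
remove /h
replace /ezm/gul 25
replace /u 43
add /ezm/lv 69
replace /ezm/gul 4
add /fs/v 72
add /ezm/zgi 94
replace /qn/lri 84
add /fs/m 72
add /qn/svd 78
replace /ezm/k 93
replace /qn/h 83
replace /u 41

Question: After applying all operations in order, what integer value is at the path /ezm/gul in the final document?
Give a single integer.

After op 1 (add /h 70): {"ezm":{"gul":64,"k":58,"x":28},"fs":{"k":16,"m":88,"vzl":92},"h":70,"qn":{"cv":76,"h":11,"lri":22}}
After op 2 (add /fs/v 37): {"ezm":{"gul":64,"k":58,"x":28},"fs":{"k":16,"m":88,"v":37,"vzl":92},"h":70,"qn":{"cv":76,"h":11,"lri":22}}
After op 3 (remove /qn/cv): {"ezm":{"gul":64,"k":58,"x":28},"fs":{"k":16,"m":88,"v":37,"vzl":92},"h":70,"qn":{"h":11,"lri":22}}
After op 4 (replace /fs/m 81): {"ezm":{"gul":64,"k":58,"x":28},"fs":{"k":16,"m":81,"v":37,"vzl":92},"h":70,"qn":{"h":11,"lri":22}}
After op 5 (add /ezm/yi 27): {"ezm":{"gul":64,"k":58,"x":28,"yi":27},"fs":{"k":16,"m":81,"v":37,"vzl":92},"h":70,"qn":{"h":11,"lri":22}}
After op 6 (add /ezm/gul 33): {"ezm":{"gul":33,"k":58,"x":28,"yi":27},"fs":{"k":16,"m":81,"v":37,"vzl":92},"h":70,"qn":{"h":11,"lri":22}}
After op 7 (add /u 60): {"ezm":{"gul":33,"k":58,"x":28,"yi":27},"fs":{"k":16,"m":81,"v":37,"vzl":92},"h":70,"qn":{"h":11,"lri":22},"u":60}
After op 8 (replace /ezm/x 89): {"ezm":{"gul":33,"k":58,"x":89,"yi":27},"fs":{"k":16,"m":81,"v":37,"vzl":92},"h":70,"qn":{"h":11,"lri":22},"u":60}
After op 9 (remove /h): {"ezm":{"gul":33,"k":58,"x":89,"yi":27},"fs":{"k":16,"m":81,"v":37,"vzl":92},"qn":{"h":11,"lri":22},"u":60}
After op 10 (replace /ezm/gul 25): {"ezm":{"gul":25,"k":58,"x":89,"yi":27},"fs":{"k":16,"m":81,"v":37,"vzl":92},"qn":{"h":11,"lri":22},"u":60}
After op 11 (replace /u 43): {"ezm":{"gul":25,"k":58,"x":89,"yi":27},"fs":{"k":16,"m":81,"v":37,"vzl":92},"qn":{"h":11,"lri":22},"u":43}
After op 12 (add /ezm/lv 69): {"ezm":{"gul":25,"k":58,"lv":69,"x":89,"yi":27},"fs":{"k":16,"m":81,"v":37,"vzl":92},"qn":{"h":11,"lri":22},"u":43}
After op 13 (replace /ezm/gul 4): {"ezm":{"gul":4,"k":58,"lv":69,"x":89,"yi":27},"fs":{"k":16,"m":81,"v":37,"vzl":92},"qn":{"h":11,"lri":22},"u":43}
After op 14 (add /fs/v 72): {"ezm":{"gul":4,"k":58,"lv":69,"x":89,"yi":27},"fs":{"k":16,"m":81,"v":72,"vzl":92},"qn":{"h":11,"lri":22},"u":43}
After op 15 (add /ezm/zgi 94): {"ezm":{"gul":4,"k":58,"lv":69,"x":89,"yi":27,"zgi":94},"fs":{"k":16,"m":81,"v":72,"vzl":92},"qn":{"h":11,"lri":22},"u":43}
After op 16 (replace /qn/lri 84): {"ezm":{"gul":4,"k":58,"lv":69,"x":89,"yi":27,"zgi":94},"fs":{"k":16,"m":81,"v":72,"vzl":92},"qn":{"h":11,"lri":84},"u":43}
After op 17 (add /fs/m 72): {"ezm":{"gul":4,"k":58,"lv":69,"x":89,"yi":27,"zgi":94},"fs":{"k":16,"m":72,"v":72,"vzl":92},"qn":{"h":11,"lri":84},"u":43}
After op 18 (add /qn/svd 78): {"ezm":{"gul":4,"k":58,"lv":69,"x":89,"yi":27,"zgi":94},"fs":{"k":16,"m":72,"v":72,"vzl":92},"qn":{"h":11,"lri":84,"svd":78},"u":43}
After op 19 (replace /ezm/k 93): {"ezm":{"gul":4,"k":93,"lv":69,"x":89,"yi":27,"zgi":94},"fs":{"k":16,"m":72,"v":72,"vzl":92},"qn":{"h":11,"lri":84,"svd":78},"u":43}
After op 20 (replace /qn/h 83): {"ezm":{"gul":4,"k":93,"lv":69,"x":89,"yi":27,"zgi":94},"fs":{"k":16,"m":72,"v":72,"vzl":92},"qn":{"h":83,"lri":84,"svd":78},"u":43}
After op 21 (replace /u 41): {"ezm":{"gul":4,"k":93,"lv":69,"x":89,"yi":27,"zgi":94},"fs":{"k":16,"m":72,"v":72,"vzl":92},"qn":{"h":83,"lri":84,"svd":78},"u":41}
Value at /ezm/gul: 4

Answer: 4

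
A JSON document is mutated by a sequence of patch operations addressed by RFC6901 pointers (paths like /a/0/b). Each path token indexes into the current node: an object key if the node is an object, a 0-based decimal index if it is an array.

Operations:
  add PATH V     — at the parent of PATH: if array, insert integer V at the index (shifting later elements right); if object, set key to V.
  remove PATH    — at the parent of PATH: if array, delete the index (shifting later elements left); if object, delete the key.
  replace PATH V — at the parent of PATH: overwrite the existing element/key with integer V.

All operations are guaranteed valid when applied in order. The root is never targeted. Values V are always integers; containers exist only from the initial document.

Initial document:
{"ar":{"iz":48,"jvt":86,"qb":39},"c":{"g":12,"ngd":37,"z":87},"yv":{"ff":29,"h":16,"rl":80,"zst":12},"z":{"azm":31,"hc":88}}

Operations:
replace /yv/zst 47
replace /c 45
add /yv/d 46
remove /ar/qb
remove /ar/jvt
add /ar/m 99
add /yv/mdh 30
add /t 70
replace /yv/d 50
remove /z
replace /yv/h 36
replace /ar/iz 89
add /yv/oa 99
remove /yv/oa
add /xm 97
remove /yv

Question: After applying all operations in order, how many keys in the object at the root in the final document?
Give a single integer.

Answer: 4

Derivation:
After op 1 (replace /yv/zst 47): {"ar":{"iz":48,"jvt":86,"qb":39},"c":{"g":12,"ngd":37,"z":87},"yv":{"ff":29,"h":16,"rl":80,"zst":47},"z":{"azm":31,"hc":88}}
After op 2 (replace /c 45): {"ar":{"iz":48,"jvt":86,"qb":39},"c":45,"yv":{"ff":29,"h":16,"rl":80,"zst":47},"z":{"azm":31,"hc":88}}
After op 3 (add /yv/d 46): {"ar":{"iz":48,"jvt":86,"qb":39},"c":45,"yv":{"d":46,"ff":29,"h":16,"rl":80,"zst":47},"z":{"azm":31,"hc":88}}
After op 4 (remove /ar/qb): {"ar":{"iz":48,"jvt":86},"c":45,"yv":{"d":46,"ff":29,"h":16,"rl":80,"zst":47},"z":{"azm":31,"hc":88}}
After op 5 (remove /ar/jvt): {"ar":{"iz":48},"c":45,"yv":{"d":46,"ff":29,"h":16,"rl":80,"zst":47},"z":{"azm":31,"hc":88}}
After op 6 (add /ar/m 99): {"ar":{"iz":48,"m":99},"c":45,"yv":{"d":46,"ff":29,"h":16,"rl":80,"zst":47},"z":{"azm":31,"hc":88}}
After op 7 (add /yv/mdh 30): {"ar":{"iz":48,"m":99},"c":45,"yv":{"d":46,"ff":29,"h":16,"mdh":30,"rl":80,"zst":47},"z":{"azm":31,"hc":88}}
After op 8 (add /t 70): {"ar":{"iz":48,"m":99},"c":45,"t":70,"yv":{"d":46,"ff":29,"h":16,"mdh":30,"rl":80,"zst":47},"z":{"azm":31,"hc":88}}
After op 9 (replace /yv/d 50): {"ar":{"iz":48,"m":99},"c":45,"t":70,"yv":{"d":50,"ff":29,"h":16,"mdh":30,"rl":80,"zst":47},"z":{"azm":31,"hc":88}}
After op 10 (remove /z): {"ar":{"iz":48,"m":99},"c":45,"t":70,"yv":{"d":50,"ff":29,"h":16,"mdh":30,"rl":80,"zst":47}}
After op 11 (replace /yv/h 36): {"ar":{"iz":48,"m":99},"c":45,"t":70,"yv":{"d":50,"ff":29,"h":36,"mdh":30,"rl":80,"zst":47}}
After op 12 (replace /ar/iz 89): {"ar":{"iz":89,"m":99},"c":45,"t":70,"yv":{"d":50,"ff":29,"h":36,"mdh":30,"rl":80,"zst":47}}
After op 13 (add /yv/oa 99): {"ar":{"iz":89,"m":99},"c":45,"t":70,"yv":{"d":50,"ff":29,"h":36,"mdh":30,"oa":99,"rl":80,"zst":47}}
After op 14 (remove /yv/oa): {"ar":{"iz":89,"m":99},"c":45,"t":70,"yv":{"d":50,"ff":29,"h":36,"mdh":30,"rl":80,"zst":47}}
After op 15 (add /xm 97): {"ar":{"iz":89,"m":99},"c":45,"t":70,"xm":97,"yv":{"d":50,"ff":29,"h":36,"mdh":30,"rl":80,"zst":47}}
After op 16 (remove /yv): {"ar":{"iz":89,"m":99},"c":45,"t":70,"xm":97}
Size at the root: 4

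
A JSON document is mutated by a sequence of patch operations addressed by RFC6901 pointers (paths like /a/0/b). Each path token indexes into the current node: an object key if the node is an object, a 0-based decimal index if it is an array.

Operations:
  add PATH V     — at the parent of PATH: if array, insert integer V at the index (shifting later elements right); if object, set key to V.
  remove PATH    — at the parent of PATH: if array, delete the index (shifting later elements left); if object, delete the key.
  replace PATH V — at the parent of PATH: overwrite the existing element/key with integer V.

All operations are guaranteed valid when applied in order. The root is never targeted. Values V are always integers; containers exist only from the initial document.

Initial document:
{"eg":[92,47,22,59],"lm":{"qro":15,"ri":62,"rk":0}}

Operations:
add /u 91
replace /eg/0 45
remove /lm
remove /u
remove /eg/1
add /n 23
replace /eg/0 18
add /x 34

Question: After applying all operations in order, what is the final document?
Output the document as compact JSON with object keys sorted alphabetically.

After op 1 (add /u 91): {"eg":[92,47,22,59],"lm":{"qro":15,"ri":62,"rk":0},"u":91}
After op 2 (replace /eg/0 45): {"eg":[45,47,22,59],"lm":{"qro":15,"ri":62,"rk":0},"u":91}
After op 3 (remove /lm): {"eg":[45,47,22,59],"u":91}
After op 4 (remove /u): {"eg":[45,47,22,59]}
After op 5 (remove /eg/1): {"eg":[45,22,59]}
After op 6 (add /n 23): {"eg":[45,22,59],"n":23}
After op 7 (replace /eg/0 18): {"eg":[18,22,59],"n":23}
After op 8 (add /x 34): {"eg":[18,22,59],"n":23,"x":34}

Answer: {"eg":[18,22,59],"n":23,"x":34}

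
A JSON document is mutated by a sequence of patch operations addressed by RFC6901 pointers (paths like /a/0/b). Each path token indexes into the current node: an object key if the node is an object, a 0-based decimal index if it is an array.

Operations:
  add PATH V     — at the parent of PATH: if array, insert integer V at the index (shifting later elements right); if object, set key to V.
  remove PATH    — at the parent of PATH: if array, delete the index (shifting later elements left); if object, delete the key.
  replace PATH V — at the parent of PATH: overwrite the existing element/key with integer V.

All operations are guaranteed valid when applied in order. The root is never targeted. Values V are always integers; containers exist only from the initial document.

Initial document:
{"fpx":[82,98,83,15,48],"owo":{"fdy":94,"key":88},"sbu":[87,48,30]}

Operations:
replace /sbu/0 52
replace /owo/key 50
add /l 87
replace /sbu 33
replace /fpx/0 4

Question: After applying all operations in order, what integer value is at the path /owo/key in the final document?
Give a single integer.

Answer: 50

Derivation:
After op 1 (replace /sbu/0 52): {"fpx":[82,98,83,15,48],"owo":{"fdy":94,"key":88},"sbu":[52,48,30]}
After op 2 (replace /owo/key 50): {"fpx":[82,98,83,15,48],"owo":{"fdy":94,"key":50},"sbu":[52,48,30]}
After op 3 (add /l 87): {"fpx":[82,98,83,15,48],"l":87,"owo":{"fdy":94,"key":50},"sbu":[52,48,30]}
After op 4 (replace /sbu 33): {"fpx":[82,98,83,15,48],"l":87,"owo":{"fdy":94,"key":50},"sbu":33}
After op 5 (replace /fpx/0 4): {"fpx":[4,98,83,15,48],"l":87,"owo":{"fdy":94,"key":50},"sbu":33}
Value at /owo/key: 50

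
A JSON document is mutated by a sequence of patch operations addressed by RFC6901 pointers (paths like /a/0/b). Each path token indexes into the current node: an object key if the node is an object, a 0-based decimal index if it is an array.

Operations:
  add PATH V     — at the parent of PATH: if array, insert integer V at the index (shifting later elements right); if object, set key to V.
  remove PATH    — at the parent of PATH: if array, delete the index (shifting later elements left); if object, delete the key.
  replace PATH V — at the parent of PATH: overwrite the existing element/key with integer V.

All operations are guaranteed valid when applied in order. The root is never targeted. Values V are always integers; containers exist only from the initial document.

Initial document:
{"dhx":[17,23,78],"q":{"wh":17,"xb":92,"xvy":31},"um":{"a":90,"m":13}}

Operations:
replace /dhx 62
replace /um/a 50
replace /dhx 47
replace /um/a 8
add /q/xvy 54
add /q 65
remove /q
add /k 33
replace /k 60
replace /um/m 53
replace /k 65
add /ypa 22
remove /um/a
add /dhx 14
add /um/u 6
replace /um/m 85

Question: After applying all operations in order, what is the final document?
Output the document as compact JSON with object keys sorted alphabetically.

After op 1 (replace /dhx 62): {"dhx":62,"q":{"wh":17,"xb":92,"xvy":31},"um":{"a":90,"m":13}}
After op 2 (replace /um/a 50): {"dhx":62,"q":{"wh":17,"xb":92,"xvy":31},"um":{"a":50,"m":13}}
After op 3 (replace /dhx 47): {"dhx":47,"q":{"wh":17,"xb":92,"xvy":31},"um":{"a":50,"m":13}}
After op 4 (replace /um/a 8): {"dhx":47,"q":{"wh":17,"xb":92,"xvy":31},"um":{"a":8,"m":13}}
After op 5 (add /q/xvy 54): {"dhx":47,"q":{"wh":17,"xb":92,"xvy":54},"um":{"a":8,"m":13}}
After op 6 (add /q 65): {"dhx":47,"q":65,"um":{"a":8,"m":13}}
After op 7 (remove /q): {"dhx":47,"um":{"a":8,"m":13}}
After op 8 (add /k 33): {"dhx":47,"k":33,"um":{"a":8,"m":13}}
After op 9 (replace /k 60): {"dhx":47,"k":60,"um":{"a":8,"m":13}}
After op 10 (replace /um/m 53): {"dhx":47,"k":60,"um":{"a":8,"m":53}}
After op 11 (replace /k 65): {"dhx":47,"k":65,"um":{"a":8,"m":53}}
After op 12 (add /ypa 22): {"dhx":47,"k":65,"um":{"a":8,"m":53},"ypa":22}
After op 13 (remove /um/a): {"dhx":47,"k":65,"um":{"m":53},"ypa":22}
After op 14 (add /dhx 14): {"dhx":14,"k":65,"um":{"m":53},"ypa":22}
After op 15 (add /um/u 6): {"dhx":14,"k":65,"um":{"m":53,"u":6},"ypa":22}
After op 16 (replace /um/m 85): {"dhx":14,"k":65,"um":{"m":85,"u":6},"ypa":22}

Answer: {"dhx":14,"k":65,"um":{"m":85,"u":6},"ypa":22}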